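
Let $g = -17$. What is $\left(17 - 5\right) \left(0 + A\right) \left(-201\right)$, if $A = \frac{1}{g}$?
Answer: $\frac{2412}{17} \approx 141.88$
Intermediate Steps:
$A = - \frac{1}{17}$ ($A = \frac{1}{-17} = - \frac{1}{17} \approx -0.058824$)
$\left(17 - 5\right) \left(0 + A\right) \left(-201\right) = \left(17 - 5\right) \left(0 - \frac{1}{17}\right) \left(-201\right) = 12 \left(- \frac{1}{17}\right) \left(-201\right) = \left(- \frac{12}{17}\right) \left(-201\right) = \frac{2412}{17}$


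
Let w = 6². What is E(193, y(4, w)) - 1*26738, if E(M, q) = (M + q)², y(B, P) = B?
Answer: 12071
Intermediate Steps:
w = 36
E(193, y(4, w)) - 1*26738 = (193 + 4)² - 1*26738 = 197² - 26738 = 38809 - 26738 = 12071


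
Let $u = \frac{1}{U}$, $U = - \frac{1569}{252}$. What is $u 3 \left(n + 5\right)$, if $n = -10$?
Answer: $\frac{1260}{523} \approx 2.4092$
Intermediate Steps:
$U = - \frac{523}{84}$ ($U = \left(-1569\right) \frac{1}{252} = - \frac{523}{84} \approx -6.2262$)
$u = - \frac{84}{523}$ ($u = \frac{1}{- \frac{523}{84}} = - \frac{84}{523} \approx -0.16061$)
$u 3 \left(n + 5\right) = - \frac{84 \cdot 3 \left(-10 + 5\right)}{523} = - \frac{84 \cdot 3 \left(-5\right)}{523} = \left(- \frac{84}{523}\right) \left(-15\right) = \frac{1260}{523}$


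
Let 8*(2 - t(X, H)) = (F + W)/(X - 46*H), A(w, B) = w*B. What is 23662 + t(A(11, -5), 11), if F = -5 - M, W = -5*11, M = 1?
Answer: 106203971/4488 ≈ 23664.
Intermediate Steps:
W = -55
A(w, B) = B*w
F = -6 (F = -5 - 1*1 = -5 - 1 = -6)
t(X, H) = 2 + 61/(8*(X - 46*H)) (t(X, H) = 2 - (-6 - 55)/(8*(X - 46*H)) = 2 - (-61)/(8*(X - 46*H)) = 2 + 61/(8*(X - 46*H)))
23662 + t(A(11, -5), 11) = 23662 + (-61 - (-80)*11 + 736*11)/(8*(-(-5)*11 + 46*11)) = 23662 + (-61 - 16*(-55) + 8096)/(8*(-1*(-55) + 506)) = 23662 + (-61 + 880 + 8096)/(8*(55 + 506)) = 23662 + (1/8)*8915/561 = 23662 + (1/8)*(1/561)*8915 = 23662 + 8915/4488 = 106203971/4488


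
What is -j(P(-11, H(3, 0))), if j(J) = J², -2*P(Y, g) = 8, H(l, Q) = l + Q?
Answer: -16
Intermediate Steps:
H(l, Q) = Q + l
P(Y, g) = -4 (P(Y, g) = -½*8 = -4)
-j(P(-11, H(3, 0))) = -1*(-4)² = -1*16 = -16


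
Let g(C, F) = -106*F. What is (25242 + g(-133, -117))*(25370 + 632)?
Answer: 978819288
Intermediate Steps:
(25242 + g(-133, -117))*(25370 + 632) = (25242 - 106*(-117))*(25370 + 632) = (25242 + 12402)*26002 = 37644*26002 = 978819288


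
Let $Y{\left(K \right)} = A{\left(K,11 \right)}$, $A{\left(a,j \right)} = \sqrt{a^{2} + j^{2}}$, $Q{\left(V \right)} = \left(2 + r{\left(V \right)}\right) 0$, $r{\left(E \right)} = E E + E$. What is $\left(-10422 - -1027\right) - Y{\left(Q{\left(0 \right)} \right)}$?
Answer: $-9406$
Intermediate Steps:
$r{\left(E \right)} = E + E^{2}$ ($r{\left(E \right)} = E^{2} + E = E + E^{2}$)
$Q{\left(V \right)} = 0$ ($Q{\left(V \right)} = \left(2 + V \left(1 + V\right)\right) 0 = 0$)
$Y{\left(K \right)} = \sqrt{121 + K^{2}}$ ($Y{\left(K \right)} = \sqrt{K^{2} + 11^{2}} = \sqrt{K^{2} + 121} = \sqrt{121 + K^{2}}$)
$\left(-10422 - -1027\right) - Y{\left(Q{\left(0 \right)} \right)} = \left(-10422 - -1027\right) - \sqrt{121 + 0^{2}} = \left(-10422 + 1027\right) - \sqrt{121 + 0} = -9395 - \sqrt{121} = -9395 - 11 = -9406$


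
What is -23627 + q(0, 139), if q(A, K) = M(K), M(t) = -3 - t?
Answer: -23769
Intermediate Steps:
q(A, K) = -3 - K
-23627 + q(0, 139) = -23627 + (-3 - 1*139) = -23627 + (-3 - 139) = -23627 - 142 = -23769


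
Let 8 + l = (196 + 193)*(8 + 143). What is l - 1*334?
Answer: 58397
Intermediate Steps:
l = 58731 (l = -8 + (196 + 193)*(8 + 143) = -8 + 389*151 = -8 + 58739 = 58731)
l - 1*334 = 58731 - 1*334 = 58731 - 334 = 58397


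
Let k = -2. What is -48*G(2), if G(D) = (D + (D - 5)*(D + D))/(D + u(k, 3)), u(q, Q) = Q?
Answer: 96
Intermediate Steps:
G(D) = (D + 2*D*(-5 + D))/(3 + D) (G(D) = (D + (D - 5)*(D + D))/(D + 3) = (D + (-5 + D)*(2*D))/(3 + D) = (D + 2*D*(-5 + D))/(3 + D))
-48*G(2) = -96*(-9 + 2*2)/(3 + 2) = -96*(-9 + 4)/5 = -96*(-5)/5 = -48*(-2) = 96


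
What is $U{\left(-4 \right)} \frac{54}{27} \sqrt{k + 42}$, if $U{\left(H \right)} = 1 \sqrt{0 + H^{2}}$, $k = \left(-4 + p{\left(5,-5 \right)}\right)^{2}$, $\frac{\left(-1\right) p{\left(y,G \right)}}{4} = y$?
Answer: $8 \sqrt{618} \approx 198.88$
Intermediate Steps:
$p{\left(y,G \right)} = - 4 y$
$k = 576$ ($k = \left(-4 - 20\right)^{2} = \left(-24\right)^{2} = 576$)
$U{\left(H \right)} = \sqrt{H^{2}}$ ($U{\left(H \right)} = 1 \sqrt{H^{2}} = \sqrt{H^{2}}$)
$U{\left(-4 \right)} \frac{54}{27} \sqrt{k + 42} = \sqrt{\left(-4\right)^{2}} \cdot \frac{54}{27} \sqrt{576 + 42} = \sqrt{16} \cdot 54 \cdot \frac{1}{27} \sqrt{618} = 4 \cdot 2 \sqrt{618} = 8 \sqrt{618}$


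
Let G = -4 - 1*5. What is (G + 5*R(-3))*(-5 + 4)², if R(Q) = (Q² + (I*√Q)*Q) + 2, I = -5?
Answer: 46 + 75*I*√3 ≈ 46.0 + 129.9*I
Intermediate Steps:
G = -9 (G = -4 - 5 = -9)
R(Q) = 2 + Q² - 5*Q^(3/2) (R(Q) = (Q² + (-5*√Q)*Q) + 2 = (Q² - 5*Q^(3/2)) + 2 = 2 + Q² - 5*Q^(3/2))
(G + 5*R(-3))*(-5 + 4)² = (-9 + 5*(2 + (-3)² - (-15)*I*√3))*(-5 + 4)² = (-9 + 5*(2 + 9 - (-15)*I*√3))*(-1)² = (-9 + 5*(2 + 9 + 15*I*√3))*1 = (-9 + 5*(11 + 15*I*√3))*1 = (-9 + (55 + 75*I*√3))*1 = (46 + 75*I*√3)*1 = 46 + 75*I*√3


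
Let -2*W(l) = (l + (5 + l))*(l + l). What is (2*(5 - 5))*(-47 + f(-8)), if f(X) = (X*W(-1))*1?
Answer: 0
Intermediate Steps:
W(l) = -l*(5 + 2*l) (W(l) = -(l + (5 + l))*(l + l)/2 = -(5 + 2*l)*2*l/2 = -l*(5 + 2*l))
f(X) = 3*X (f(X) = (X*(-1*(-1)*(5 + 2*(-1))))*1 = (X*(-1*(-1)*(5 - 2)))*1 = (X*(-1*(-1)*3))*1 = (X*3)*1 = (3*X)*1 = 3*X)
(2*(5 - 5))*(-47 + f(-8)) = (2*(5 - 5))*(-47 + 3*(-8)) = (2*0)*(-47 - 24) = 0*(-71) = 0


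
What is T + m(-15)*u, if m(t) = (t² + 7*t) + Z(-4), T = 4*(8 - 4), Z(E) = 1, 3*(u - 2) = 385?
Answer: 47359/3 ≈ 15786.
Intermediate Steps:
u = 391/3 (u = 2 + (⅓)*385 = 2 + 385/3 = 391/3 ≈ 130.33)
T = 16 (T = 4*4 = 16)
m(t) = 1 + t² + 7*t (m(t) = (t² + 7*t) + 1 = 1 + t² + 7*t)
T + m(-15)*u = 16 + (1 + (-15)² + 7*(-15))*(391/3) = 16 + (1 + 225 - 105)*(391/3) = 16 + 121*(391/3) = 16 + 47311/3 = 47359/3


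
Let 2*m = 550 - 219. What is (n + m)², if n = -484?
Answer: 405769/4 ≈ 1.0144e+5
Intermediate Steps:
m = 331/2 (m = (550 - 219)/2 = (½)*331 = 331/2 ≈ 165.50)
(n + m)² = (-484 + 331/2)² = (-637/2)² = 405769/4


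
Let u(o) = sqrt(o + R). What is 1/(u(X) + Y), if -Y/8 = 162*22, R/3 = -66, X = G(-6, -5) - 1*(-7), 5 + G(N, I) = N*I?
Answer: -14256/406467155 - I*sqrt(166)/812934310 ≈ -3.5073e-5 - 1.5849e-8*I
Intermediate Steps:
G(N, I) = -5 + I*N (G(N, I) = -5 + N*I = -5 + I*N)
X = 32 (X = (-5 - 5*(-6)) - 1*(-7) = (-5 + 30) + 7 = 25 + 7 = 32)
R = -198 (R = 3*(-66) = -198)
u(o) = sqrt(-198 + o) (u(o) = sqrt(o - 198) = sqrt(-198 + o))
Y = -28512 (Y = -1296*22 = -8*3564 = -28512)
1/(u(X) + Y) = 1/(sqrt(-198 + 32) - 28512) = 1/(sqrt(-166) - 28512) = 1/(I*sqrt(166) - 28512) = 1/(-28512 + I*sqrt(166))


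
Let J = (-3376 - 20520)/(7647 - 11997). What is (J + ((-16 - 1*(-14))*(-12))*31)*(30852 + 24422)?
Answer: 3107062088/75 ≈ 4.1428e+7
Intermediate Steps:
J = 412/75 (J = -23896/(-4350) = -23896*(-1/4350) = 412/75 ≈ 5.4933)
(J + ((-16 - 1*(-14))*(-12))*31)*(30852 + 24422) = (412/75 + ((-16 - 1*(-14))*(-12))*31)*(30852 + 24422) = (412/75 + ((-16 + 14)*(-12))*31)*55274 = (412/75 - 2*(-12)*31)*55274 = (412/75 + 24*31)*55274 = (412/75 + 744)*55274 = (56212/75)*55274 = 3107062088/75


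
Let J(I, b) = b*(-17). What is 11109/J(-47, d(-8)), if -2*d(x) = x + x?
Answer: -11109/136 ≈ -81.684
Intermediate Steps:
d(x) = -x (d(x) = -(x + x)/2 = -x)
J(I, b) = -17*b
11109/J(-47, d(-8)) = 11109/((-(-17)*(-8))) = 11109/((-17*8)) = 11109/(-136) = 11109*(-1/136) = -11109/136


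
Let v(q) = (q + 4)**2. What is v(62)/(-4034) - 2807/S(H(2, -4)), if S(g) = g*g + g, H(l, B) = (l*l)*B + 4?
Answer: -5949215/266244 ≈ -22.345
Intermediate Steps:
H(l, B) = 4 + B*l**2 (H(l, B) = l**2*B + 4 = B*l**2 + 4 = 4 + B*l**2)
S(g) = g + g**2 (S(g) = g**2 + g = g + g**2)
v(q) = (4 + q)**2
v(62)/(-4034) - 2807/S(H(2, -4)) = (4 + 62)**2/(-4034) - 2807*1/((1 + (4 - 4*2**2))*(4 - 4*2**2)) = 66**2*(-1/4034) - 2807*1/((1 + (4 - 4*4))*(4 - 4*4)) = 4356*(-1/4034) - 2807*1/((1 + (4 - 16))*(4 - 16)) = -2178/2017 - 2807*(-1/(12*(1 - 12))) = -2178/2017 - 2807/((-12*(-11))) = -2178/2017 - 2807/132 = -5949215/266244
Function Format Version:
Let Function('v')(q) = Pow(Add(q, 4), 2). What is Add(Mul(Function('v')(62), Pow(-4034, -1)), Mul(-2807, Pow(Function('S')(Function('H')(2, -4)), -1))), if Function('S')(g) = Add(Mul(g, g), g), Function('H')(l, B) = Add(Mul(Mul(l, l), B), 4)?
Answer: Rational(-5949215, 266244) ≈ -22.345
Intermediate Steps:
Function('H')(l, B) = Add(4, Mul(B, Pow(l, 2))) (Function('H')(l, B) = Add(Mul(Pow(l, 2), B), 4) = Add(Mul(B, Pow(l, 2)), 4) = Add(4, Mul(B, Pow(l, 2))))
Function('S')(g) = Add(g, Pow(g, 2)) (Function('S')(g) = Add(Pow(g, 2), g) = Add(g, Pow(g, 2)))
Function('v')(q) = Pow(Add(4, q), 2)
Add(Mul(Function('v')(62), Pow(-4034, -1)), Mul(-2807, Pow(Function('S')(Function('H')(2, -4)), -1))) = Add(Mul(Pow(Add(4, 62), 2), Pow(-4034, -1)), Mul(-2807, Pow(Mul(Add(4, Mul(-4, Pow(2, 2))), Add(1, Add(4, Mul(-4, Pow(2, 2))))), -1))) = Add(Mul(Pow(66, 2), Rational(-1, 4034)), Mul(-2807, Pow(Mul(Add(4, Mul(-4, 4)), Add(1, Add(4, Mul(-4, 4)))), -1))) = Add(Mul(4356, Rational(-1, 4034)), Mul(-2807, Pow(Mul(Add(4, -16), Add(1, Add(4, -16))), -1))) = Add(Rational(-2178, 2017), Mul(-2807, Pow(Mul(-12, Add(1, -12)), -1))) = Add(Rational(-2178, 2017), Mul(-2807, Pow(Mul(-12, -11), -1))) = Add(Rational(-2178, 2017), Mul(-2807, Pow(132, -1))) = Add(Rational(-2178, 2017), Mul(-2807, Rational(1, 132))) = Add(Rational(-2178, 2017), Rational(-2807, 132)) = Rational(-5949215, 266244)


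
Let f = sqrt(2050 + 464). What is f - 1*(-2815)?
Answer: 2815 + sqrt(2514) ≈ 2865.1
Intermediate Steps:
f = sqrt(2514) ≈ 50.140
f - 1*(-2815) = sqrt(2514) - 1*(-2815) = sqrt(2514) + 2815 = 2815 + sqrt(2514)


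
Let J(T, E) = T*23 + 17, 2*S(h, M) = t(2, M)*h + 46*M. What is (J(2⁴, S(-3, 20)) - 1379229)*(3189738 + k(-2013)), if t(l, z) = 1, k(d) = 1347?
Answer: -4400008405740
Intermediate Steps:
S(h, M) = h/2 + 23*M (S(h, M) = (1*h + 46*M)/2 = (h + 46*M)/2 = h/2 + 23*M)
J(T, E) = 17 + 23*T (J(T, E) = 23*T + 17 = 17 + 23*T)
(J(2⁴, S(-3, 20)) - 1379229)*(3189738 + k(-2013)) = ((17 + 23*2⁴) - 1379229)*(3189738 + 1347) = ((17 + 23*16) - 1379229)*3191085 = ((17 + 368) - 1379229)*3191085 = (385 - 1379229)*3191085 = -1378844*3191085 = -4400008405740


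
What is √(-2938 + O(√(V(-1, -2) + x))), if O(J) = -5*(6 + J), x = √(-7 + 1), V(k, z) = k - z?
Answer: √(-2968 - 5*√(1 + I*√6)) ≈ 0.0416 - 54.541*I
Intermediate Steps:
x = I*√6 (x = √(-6) = I*√6 ≈ 2.4495*I)
O(J) = -30 - 5*J
√(-2938 + O(√(V(-1, -2) + x))) = √(-2938 + (-30 - 5*√((-1 - 1*(-2)) + I*√6))) = √(-2938 + (-30 - 5*√((-1 + 2) + I*√6))) = √(-2938 + (-30 - 5*√(1 + I*√6))) = √(-2968 - 5*√(1 + I*√6))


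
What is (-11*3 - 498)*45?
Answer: -23895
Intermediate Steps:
(-11*3 - 498)*45 = (-33 - 498)*45 = -531*45 = -23895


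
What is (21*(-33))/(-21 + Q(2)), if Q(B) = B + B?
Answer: 693/17 ≈ 40.765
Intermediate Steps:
Q(B) = 2*B
(21*(-33))/(-21 + Q(2)) = (21*(-33))/(-21 + 2*2) = -693/(-21 + 4) = -693/(-17) = -693*(-1/17) = 693/17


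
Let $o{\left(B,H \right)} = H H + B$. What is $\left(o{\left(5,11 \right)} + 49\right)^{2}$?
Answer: $30625$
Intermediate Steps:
$o{\left(B,H \right)} = B + H^{2}$ ($o{\left(B,H \right)} = H^{2} + B = B + H^{2}$)
$\left(o{\left(5,11 \right)} + 49\right)^{2} = \left(\left(5 + 11^{2}\right) + 49\right)^{2} = \left(\left(5 + 121\right) + 49\right)^{2} = \left(126 + 49\right)^{2} = 175^{2} = 30625$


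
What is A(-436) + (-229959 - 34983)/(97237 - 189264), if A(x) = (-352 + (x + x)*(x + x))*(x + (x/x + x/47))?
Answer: -1460489477372910/4325269 ≈ -3.3766e+8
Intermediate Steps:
A(x) = (1 + 48*x/47)*(-352 + 4*x²) (A(x) = (-352 + (2*x)*(2*x))*(x + (1 + x*(1/47))) = (-352 + 4*x²)*(x + (1 + x/47)) = (-352 + 4*x²)*(1 + 48*x/47) = (1 + 48*x/47)*(-352 + 4*x²))
A(-436) + (-229959 - 34983)/(97237 - 189264) = (-352 + 4*(-436)² - 16896/47*(-436) + (192/47)*(-436)³) + (-229959 - 34983)/(97237 - 189264) = (-352 + 4*190096 + 7366656/47 + (192/47)*(-82881856)) - 264942/(-92027) = (-352 + 760384 + 7366656/47 - 15913316352/47) - 264942*(-1/92027) = -15870228192/47 + 264942/92027 = -1460489477372910/4325269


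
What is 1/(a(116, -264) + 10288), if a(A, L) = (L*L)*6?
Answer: 1/428464 ≈ 2.3339e-6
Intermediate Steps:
a(A, L) = 6*L² (a(A, L) = L²*6 = 6*L²)
1/(a(116, -264) + 10288) = 1/(6*(-264)² + 10288) = 1/(6*69696 + 10288) = 1/(418176 + 10288) = 1/428464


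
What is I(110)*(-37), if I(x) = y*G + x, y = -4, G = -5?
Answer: -4810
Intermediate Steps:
I(x) = 20 + x (I(x) = -4*(-5) + x = 20 + x)
I(110)*(-37) = (20 + 110)*(-37) = 130*(-37) = -4810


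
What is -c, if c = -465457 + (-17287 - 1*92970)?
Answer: 575714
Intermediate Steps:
c = -575714 (c = -465457 + (-17287 - 92970) = -465457 - 110257 = -575714)
-c = -1*(-575714) = 575714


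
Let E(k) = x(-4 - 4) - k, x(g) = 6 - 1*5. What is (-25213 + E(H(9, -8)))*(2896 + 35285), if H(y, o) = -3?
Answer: -962504829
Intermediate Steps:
x(g) = 1 (x(g) = 6 - 5 = 1)
E(k) = 1 - k
(-25213 + E(H(9, -8)))*(2896 + 35285) = (-25213 + (1 - 1*(-3)))*(2896 + 35285) = (-25213 + (1 + 3))*38181 = (-25213 + 4)*38181 = -25209*38181 = -962504829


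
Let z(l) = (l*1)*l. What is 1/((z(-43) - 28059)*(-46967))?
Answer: 1/1231005070 ≈ 8.1234e-10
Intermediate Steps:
z(l) = l**2 (z(l) = l*l = l**2)
1/((z(-43) - 28059)*(-46967)) = 1/((-43)**2 - 28059*(-46967)) = -1/46967/(1849 - 28059) = -1/46967/(-26210) = -1/26210*(-1/46967) = 1/1231005070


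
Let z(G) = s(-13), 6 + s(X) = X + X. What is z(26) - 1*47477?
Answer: -47509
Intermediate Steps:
s(X) = -6 + 2*X (s(X) = -6 + (X + X) = -6 + 2*X)
z(G) = -32 (z(G) = -6 + 2*(-13) = -6 - 26 = -32)
z(26) - 1*47477 = -32 - 1*47477 = -32 - 47477 = -47509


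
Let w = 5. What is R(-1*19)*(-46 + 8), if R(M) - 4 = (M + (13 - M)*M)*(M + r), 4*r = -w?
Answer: -965257/2 ≈ -4.8263e+5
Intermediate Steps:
r = -5/4 (r = (-1*5)/4 = (¼)*(-5) = -5/4 ≈ -1.2500)
R(M) = 4 + (-5/4 + M)*(M + M*(13 - M)) (R(M) = 4 + (M + (13 - M)*M)*(M - 5/4) = 4 + (M + M*(13 - M))*(-5/4 + M) = 4 + (-5/4 + M)*(M + M*(13 - M)))
R(-1*19)*(-46 + 8) = (4 - (-1*19)³ - (-35)*19/2 + 61*(-1*19)²/4)*(-46 + 8) = (4 - 1*(-19)³ - 35/2*(-19) + (61/4)*(-19)²)*(-38) = (4 - 1*(-6859) + 665/2 + (61/4)*361)*(-38) = (4 + 6859 + 665/2 + 22021/4)*(-38) = (50803/4)*(-38) = -965257/2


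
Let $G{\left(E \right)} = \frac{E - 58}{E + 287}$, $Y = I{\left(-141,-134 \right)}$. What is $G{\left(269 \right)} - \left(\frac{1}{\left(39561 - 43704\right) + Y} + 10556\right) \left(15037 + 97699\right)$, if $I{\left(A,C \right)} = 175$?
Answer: $- \frac{10255774951369}{8618} \approx -1.19 \cdot 10^{9}$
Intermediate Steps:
$Y = 175$
$G{\left(E \right)} = \frac{-58 + E}{287 + E}$
$G{\left(269 \right)} - \left(\frac{1}{\left(39561 - 43704\right) + Y} + 10556\right) \left(15037 + 97699\right) = \frac{-58 + 269}{287 + 269} - \left(\frac{1}{\left(39561 - 43704\right) + 175} + 10556\right) \left(15037 + 97699\right) = \frac{1}{556} \cdot 211 - \left(\frac{1}{-4143 + 175} + 10556\right) 112736 = \frac{1}{556} \cdot 211 - \left(\frac{1}{-3968} + 10556\right) 112736 = \frac{211}{556} - \left(- \frac{1}{3968} + 10556\right) 112736 = \frac{211}{556} - \frac{41886207}{3968} \cdot 112736 = \frac{211}{556} - \frac{147565107261}{124} = - \frac{10255774951369}{8618}$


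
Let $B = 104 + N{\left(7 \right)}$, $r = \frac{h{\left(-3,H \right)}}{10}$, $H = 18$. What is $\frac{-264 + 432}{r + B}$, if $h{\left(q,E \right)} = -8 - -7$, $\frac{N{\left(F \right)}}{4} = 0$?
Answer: $\frac{1680}{1039} \approx 1.6169$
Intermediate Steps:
$N{\left(F \right)} = 0$ ($N{\left(F \right)} = 4 \cdot 0 = 0$)
$h{\left(q,E \right)} = -1$ ($h{\left(q,E \right)} = -8 + 7 = -1$)
$r = - \frac{1}{10} \approx -0.1$
$B = 104$ ($B = 104 + 0 = 104$)
$\frac{-264 + 432}{r + B} = \frac{-264 + 432}{- \frac{1}{10} + 104} = \frac{168}{\frac{1039}{10}} = 168 \cdot \frac{10}{1039} = \frac{1680}{1039}$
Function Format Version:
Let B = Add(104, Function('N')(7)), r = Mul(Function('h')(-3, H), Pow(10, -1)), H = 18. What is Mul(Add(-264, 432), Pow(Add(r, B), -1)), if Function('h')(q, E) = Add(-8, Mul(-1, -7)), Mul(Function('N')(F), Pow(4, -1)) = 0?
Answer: Rational(1680, 1039) ≈ 1.6169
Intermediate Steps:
Function('N')(F) = 0 (Function('N')(F) = Mul(4, 0) = 0)
Function('h')(q, E) = -1 (Function('h')(q, E) = Add(-8, 7) = -1)
r = Rational(-1, 10) (r = Mul(-1, Pow(10, -1)) = Mul(-1, Rational(1, 10)) = Rational(-1, 10) ≈ -0.10000)
B = 104 (B = Add(104, 0) = 104)
Mul(Add(-264, 432), Pow(Add(r, B), -1)) = Mul(Add(-264, 432), Pow(Add(Rational(-1, 10), 104), -1)) = Mul(168, Pow(Rational(1039, 10), -1)) = Mul(168, Rational(10, 1039)) = Rational(1680, 1039)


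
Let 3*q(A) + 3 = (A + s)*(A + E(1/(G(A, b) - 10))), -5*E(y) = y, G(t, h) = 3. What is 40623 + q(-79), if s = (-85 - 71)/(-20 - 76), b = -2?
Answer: 8958349/210 ≈ 42659.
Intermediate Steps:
s = 13/8 (s = -156/(-96) = -156*(-1/96) = 13/8 ≈ 1.6250)
E(y) = -y/5
q(A) = -1 + (1/35 + A)*(13/8 + A)/3 (q(A) = -1 + ((A + 13/8)*(A - 1/(5*(3 - 10))))/3 = -1 + ((13/8 + A)*(A - ⅕/(-7)))/3 = -1 + ((13/8 + A)*(A - ⅕*(-⅐)))/3 = -1 + ((13/8 + A)*(A + 1/35))/3 = -1 + ((13/8 + A)*(1/35 + A))/3 = -1 + ((1/35 + A)*(13/8 + A))/3 = -1 + (1/35 + A)*(13/8 + A)/3)
40623 + q(-79) = 40623 + (-827/840 + (⅓)*(-79)² + (463/840)*(-79)) = 40623 + (-827/840 + (⅓)*6241 - 36577/840) = 40623 + (-827/840 + 6241/3 - 36577/840) = 40623 + 427519/210 = 8958349/210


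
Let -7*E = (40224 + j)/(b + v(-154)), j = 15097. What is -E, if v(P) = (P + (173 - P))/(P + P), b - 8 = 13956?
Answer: 2434124/4300739 ≈ 0.56598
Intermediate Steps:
b = 13964 (b = 8 + 13956 = 13964)
v(P) = 173/(2*P) (v(P) = 173/((2*P)) = 173*(1/(2*P)) = 173/(2*P))
E = -2434124/4300739 (E = -(40224 + 15097)/(7*(13964 + (173/2)/(-154))) = -7903/(13964 + (173/2)*(-1/154)) = -7903/(13964 - 173/308) = -7903/4300739/308 = -7903*308/4300739 = -⅐*17038868/4300739 = -2434124/4300739 ≈ -0.56598)
-E = -1*(-2434124/4300739) = 2434124/4300739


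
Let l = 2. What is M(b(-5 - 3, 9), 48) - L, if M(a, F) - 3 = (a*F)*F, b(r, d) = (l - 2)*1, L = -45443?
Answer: 45446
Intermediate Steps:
b(r, d) = 0 (b(r, d) = (2 - 2)*1 = 0*1 = 0)
M(a, F) = 3 + a*F² (M(a, F) = 3 + (a*F)*F = 3 + (F*a)*F = 3 + a*F²)
M(b(-5 - 3, 9), 48) - L = (3 + 0*48²) - 1*(-45443) = (3 + 0*2304) + 45443 = (3 + 0) + 45443 = 3 + 45443 = 45446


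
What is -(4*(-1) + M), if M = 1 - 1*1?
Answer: 4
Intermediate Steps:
M = 0 (M = 1 - 1 = 0)
-(4*(-1) + M) = -(4*(-1) + 0) = -(-4 + 0) = -1*(-4) = 4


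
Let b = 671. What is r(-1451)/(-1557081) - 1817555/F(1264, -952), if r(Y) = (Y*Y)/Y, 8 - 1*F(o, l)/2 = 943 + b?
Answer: 2830085017567/5001344172 ≈ 565.87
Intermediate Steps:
F(o, l) = -3212 (F(o, l) = 16 - 2*(943 + 671) = 16 - 2*1614 = 16 - 3228 = -3212)
r(Y) = Y (r(Y) = Y²/Y = Y)
r(-1451)/(-1557081) - 1817555/F(1264, -952) = -1451/(-1557081) - 1817555/(-3212) = -1451*(-1/1557081) - 1817555*(-1/3212) = 1451/1557081 + 1817555/3212 = 2830085017567/5001344172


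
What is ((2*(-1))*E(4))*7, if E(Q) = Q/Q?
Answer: -14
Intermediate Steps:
E(Q) = 1
((2*(-1))*E(4))*7 = ((2*(-1))*1)*7 = -2*1*7 = -2*7 = -14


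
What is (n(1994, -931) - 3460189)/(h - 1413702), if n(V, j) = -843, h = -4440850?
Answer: 432629/731819 ≈ 0.59117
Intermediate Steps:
(n(1994, -931) - 3460189)/(h - 1413702) = (-843 - 3460189)/(-4440850 - 1413702) = -3461032/(-5854552) = -3461032*(-1/5854552) = 432629/731819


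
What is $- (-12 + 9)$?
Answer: $3$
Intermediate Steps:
$- (-12 + 9) = \left(-1\right) \left(-3\right) = 3$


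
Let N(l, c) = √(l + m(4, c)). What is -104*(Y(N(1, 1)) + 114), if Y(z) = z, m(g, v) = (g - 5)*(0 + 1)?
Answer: -11856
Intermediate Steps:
m(g, v) = -5 + g (m(g, v) = (-5 + g)*1 = -5 + g)
N(l, c) = √(-1 + l) (N(l, c) = √(l + (-5 + 4)) = √(l - 1) = √(-1 + l))
-104*(Y(N(1, 1)) + 114) = -104*(√(-1 + 1) + 114) = -104*(√0 + 114) = -104*(0 + 114) = -104*114 = -11856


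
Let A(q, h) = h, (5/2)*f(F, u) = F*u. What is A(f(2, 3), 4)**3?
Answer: 64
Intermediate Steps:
f(F, u) = 2*F*u/5 (f(F, u) = 2*(F*u)/5 = 2*F*u/5)
A(f(2, 3), 4)**3 = 4**3 = 64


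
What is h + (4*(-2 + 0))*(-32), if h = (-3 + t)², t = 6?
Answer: 265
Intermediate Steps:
h = 9 (h = (-3 + 6)² = 3² = 9)
h + (4*(-2 + 0))*(-32) = 9 + (4*(-2 + 0))*(-32) = 9 + (4*(-2))*(-32) = 9 - 8*(-32) = 9 + 256 = 265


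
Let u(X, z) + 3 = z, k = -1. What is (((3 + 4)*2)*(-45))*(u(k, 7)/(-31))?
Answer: 2520/31 ≈ 81.290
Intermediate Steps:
u(X, z) = -3 + z
(((3 + 4)*2)*(-45))*(u(k, 7)/(-31)) = (((3 + 4)*2)*(-45))*((-3 + 7)/(-31)) = ((7*2)*(-45))*(4*(-1/31)) = (14*(-45))*(-4/31) = -630*(-4/31) = 2520/31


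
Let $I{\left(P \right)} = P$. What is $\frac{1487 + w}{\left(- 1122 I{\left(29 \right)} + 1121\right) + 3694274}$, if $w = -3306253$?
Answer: $- \frac{3304766}{3662857} \approx -0.90224$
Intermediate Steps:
$\frac{1487 + w}{\left(- 1122 I{\left(29 \right)} + 1121\right) + 3694274} = \frac{1487 - 3306253}{\left(\left(-1122\right) 29 + 1121\right) + 3694274} = - \frac{3304766}{\left(-32538 + 1121\right) + 3694274} = - \frac{3304766}{-31417 + 3694274} = - \frac{3304766}{3662857}$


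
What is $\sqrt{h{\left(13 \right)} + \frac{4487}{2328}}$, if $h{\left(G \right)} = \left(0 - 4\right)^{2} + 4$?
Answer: $\frac{\sqrt{29709354}}{1164} \approx 4.6827$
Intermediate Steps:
$h{\left(G \right)} = 20$ ($h{\left(G \right)} = \left(-4\right)^{2} + 4 = 16 + 4 = 20$)
$\sqrt{h{\left(13 \right)} + \frac{4487}{2328}} = \sqrt{20 + \frac{4487}{2328}} = \sqrt{\frac{51047}{2328}} = \frac{\sqrt{29709354}}{1164}$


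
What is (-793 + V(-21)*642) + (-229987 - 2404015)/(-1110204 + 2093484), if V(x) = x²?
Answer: 138802912559/491640 ≈ 2.8233e+5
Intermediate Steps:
(-793 + V(-21)*642) + (-229987 - 2404015)/(-1110204 + 2093484) = (-793 + (-21)²*642) + (-229987 - 2404015)/(-1110204 + 2093484) = (-793 + 441*642) - 2634002/983280 = (-793 + 283122) - 2634002*1/983280 = 282329 - 1317001/491640 = 138802912559/491640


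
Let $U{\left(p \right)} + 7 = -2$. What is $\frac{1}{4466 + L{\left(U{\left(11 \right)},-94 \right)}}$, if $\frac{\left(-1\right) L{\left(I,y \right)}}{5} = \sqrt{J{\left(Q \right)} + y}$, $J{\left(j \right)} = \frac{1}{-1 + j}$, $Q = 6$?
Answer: $\frac{638}{2849643} + \frac{i \sqrt{2345}}{19947501} \approx 0.00022389 + 2.4276 \cdot 10^{-6} i$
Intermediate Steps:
$U{\left(p \right)} = -9$ ($U{\left(p \right)} = -7 - 2 = -9$)
$L{\left(I,y \right)} = - 5 \sqrt{\frac{1}{5} + y}$ ($L{\left(I,y \right)} = - 5 \sqrt{\frac{1}{-1 + 6} + y} = - 5 \sqrt{\frac{1}{5} + y}$)
$\frac{1}{4466 + L{\left(U{\left(11 \right)},-94 \right)}} = \frac{1}{4466 - \sqrt{5 + 25 \left(-94\right)}} = \frac{1}{4466 - \sqrt{5 - 2350}} = \frac{1}{4466 - \sqrt{-2345}} = \frac{1}{4466 - i \sqrt{2345}}$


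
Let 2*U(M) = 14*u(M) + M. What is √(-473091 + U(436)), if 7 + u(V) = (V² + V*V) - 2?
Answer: 2*√547102 ≈ 1479.3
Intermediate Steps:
u(V) = -9 + 2*V² (u(V) = -7 + ((V² + V*V) - 2) = -7 + ((V² + V²) - 2) = -7 + (2*V² - 2) = -7 + (-2 + 2*V²) = -9 + 2*V²)
U(M) = -63 + M/2 + 14*M² (U(M) = (14*(-9 + 2*M²) + M)/2 = ((-126 + 28*M²) + M)/2 = (-126 + M + 28*M²)/2 = -63 + M/2 + 14*M²)
√(-473091 + U(436)) = √(-473091 + (-63 + (½)*436 + 14*436²)) = √(-473091 + (-63 + 218 + 14*190096)) = √(-473091 + (-63 + 218 + 2661344)) = √(-473091 + 2661499) = √2188408 = 2*√547102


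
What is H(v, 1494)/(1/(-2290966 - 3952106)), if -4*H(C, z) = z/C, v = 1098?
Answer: 129543744/61 ≈ 2.1237e+6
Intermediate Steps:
H(C, z) = -z/(4*C)
H(v, 1494)/(1/(-2290966 - 3952106)) = (-¼*1494/1098)/(1/(-2290966 - 3952106)) = (-¼*1494*1/1098)/(1/(-6243072)) = -83/(244*(-1/6243072)) = -83/244*(-6243072) = 129543744/61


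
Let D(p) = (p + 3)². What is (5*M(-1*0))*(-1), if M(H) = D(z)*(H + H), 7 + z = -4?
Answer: 0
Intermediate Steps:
z = -11 (z = -7 - 4 = -11)
D(p) = (3 + p)²
M(H) = 128*H (M(H) = (3 - 11)²*(H + H) = (-8)²*(2*H) = 64*(2*H) = 128*H)
(5*M(-1*0))*(-1) = (5*(128*(-1*0)))*(-1) = (5*(128*0))*(-1) = (5*0)*(-1) = 0*(-1) = 0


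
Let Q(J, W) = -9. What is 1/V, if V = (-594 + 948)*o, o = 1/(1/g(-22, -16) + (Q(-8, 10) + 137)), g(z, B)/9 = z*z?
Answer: 557569/1542024 ≈ 0.36158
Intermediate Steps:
g(z, B) = 9*z² (g(z, B) = 9*(z*z) = 9*z²)
o = 4356/557569 (o = 1/(1/(9*(-22)²) + (-9 + 137)) = 1/(1/(9*484) + 128) = 1/(1/4356 + 128) = 1/(557569/4356) = 4356/557569 ≈ 0.0078125)
V = 1542024/557569 (V = (-594 + 948)*(4356/557569) = 354*(4356/557569) = 1542024/557569 ≈ 2.7656)
1/V = 1/(1542024/557569) = 557569/1542024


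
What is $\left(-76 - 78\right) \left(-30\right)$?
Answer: $4620$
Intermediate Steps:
$\left(-76 - 78\right) \left(-30\right) = \left(-154\right) \left(-30\right) = 4620$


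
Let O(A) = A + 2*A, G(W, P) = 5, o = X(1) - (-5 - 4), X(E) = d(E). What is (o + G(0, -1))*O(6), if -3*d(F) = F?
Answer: 246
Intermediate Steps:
d(F) = -F/3
X(E) = -E/3
o = 26/3 (o = -1/3*1 - (-5 - 4) = -1/3 - 1*(-9) = -1/3 + 9 = 26/3 ≈ 8.6667)
O(A) = 3*A
(o + G(0, -1))*O(6) = (26/3 + 5)*(3*6) = (41/3)*18 = 246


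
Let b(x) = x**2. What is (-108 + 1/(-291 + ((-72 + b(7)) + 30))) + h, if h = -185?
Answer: -83213/284 ≈ -293.00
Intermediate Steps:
(-108 + 1/(-291 + ((-72 + b(7)) + 30))) + h = (-108 + 1/(-291 + ((-72 + 7**2) + 30))) - 185 = (-108 + 1/(-291 + ((-72 + 49) + 30))) - 185 = (-108 + 1/(-291 + (-23 + 30))) - 185 = (-108 + 1/(-291 + 7)) - 185 = (-108 + 1/(-284)) - 185 = (-108 - 1/284) - 185 = -30673/284 - 185 = -83213/284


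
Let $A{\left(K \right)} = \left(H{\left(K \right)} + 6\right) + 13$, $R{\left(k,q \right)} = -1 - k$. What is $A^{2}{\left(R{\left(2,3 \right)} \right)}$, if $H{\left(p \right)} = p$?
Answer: $256$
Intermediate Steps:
$A{\left(K \right)} = 19 + K$ ($A{\left(K \right)} = \left(K + 6\right) + 13 = \left(6 + K\right) + 13 = 19 + K$)
$A^{2}{\left(R{\left(2,3 \right)} \right)} = \left(19 - 3\right)^{2} = 16^{2} = 256$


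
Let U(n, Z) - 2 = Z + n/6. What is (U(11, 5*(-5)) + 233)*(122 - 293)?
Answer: -72447/2 ≈ -36224.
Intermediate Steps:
U(n, Z) = 2 + Z + n/6 (U(n, Z) = 2 + (Z + n/6) = 2 + Z + n/6)
(U(11, 5*(-5)) + 233)*(122 - 293) = ((2 + 5*(-5) + (1/6)*11) + 233)*(122 - 293) = ((2 - 25 + 11/6) + 233)*(-171) = (-127/6 + 233)*(-171) = (1271/6)*(-171) = -72447/2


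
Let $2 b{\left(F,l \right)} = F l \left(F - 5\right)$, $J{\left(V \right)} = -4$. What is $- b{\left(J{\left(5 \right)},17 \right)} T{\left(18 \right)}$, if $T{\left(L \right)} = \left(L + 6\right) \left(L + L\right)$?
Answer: $-264384$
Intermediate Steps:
$b{\left(F,l \right)} = \frac{F l \left(-5 + F\right)}{2}$ ($b{\left(F,l \right)} = \frac{F l \left(F - 5\right)}{2} = \frac{F l \left(-5 + F\right)}{2}$)
$T{\left(L \right)} = 2 L \left(6 + L\right)$ ($T{\left(L \right)} = \left(6 + L\right) 2 L = 2 L \left(6 + L\right)$)
$- b{\left(J{\left(5 \right)},17 \right)} T{\left(18 \right)} = - \frac{\left(-4\right) 17 \left(-5 - 4\right)}{2} \cdot 2 \cdot 18 \left(6 + 18\right) = - \frac{\left(-4\right) 17 \left(-9\right)}{2} \cdot 2 \cdot 18 \cdot 24 = \left(-1\right) 306 \cdot 864 = \left(-306\right) 864 = -264384$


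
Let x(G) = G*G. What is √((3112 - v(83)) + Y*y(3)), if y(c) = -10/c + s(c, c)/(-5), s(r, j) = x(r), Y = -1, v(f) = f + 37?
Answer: √674355/15 ≈ 54.746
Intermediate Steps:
v(f) = 37 + f
x(G) = G²
s(r, j) = r²
y(c) = -10/c - c²/5 (y(c) = -10/c + c²/(-5) = -10/c + c²*(-⅕) = -10/c - c²/5)
√((3112 - v(83)) + Y*y(3)) = √((3112 - (37 + 83)) - (-50 - 1*3³)/(5*3)) = √((3112 - 1*120) - (-50 - 1*27)/(5*3)) = √((3112 - 120) - (-50 - 27)/(5*3)) = √(2992 - (-77)/(5*3)) = √(2992 - 1*(-77/15)) = √(2992 + 77/15) = √(44957/15) = √674355/15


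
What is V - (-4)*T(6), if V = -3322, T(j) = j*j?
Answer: -3178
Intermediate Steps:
T(j) = j²
V - (-4)*T(6) = -3322 - (-4)*6² = -3322 - (-4)*36 = -3322 - 1*(-144) = -3322 + 144 = -3178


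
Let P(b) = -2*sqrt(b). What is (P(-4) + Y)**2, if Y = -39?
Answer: 1505 + 312*I ≈ 1505.0 + 312.0*I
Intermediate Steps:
(P(-4) + Y)**2 = (-4*I - 39)**2 = (-39 - 4*I)**2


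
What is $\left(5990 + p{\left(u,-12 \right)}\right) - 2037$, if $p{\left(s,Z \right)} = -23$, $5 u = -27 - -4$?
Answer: $3930$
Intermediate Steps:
$u = - \frac{23}{5}$ ($u = \frac{-27 - -4}{5} = \frac{-27 + 4}{5} = \frac{1}{5} \left(-23\right) = - \frac{23}{5} \approx -4.6$)
$\left(5990 + p{\left(u,-12 \right)}\right) - 2037 = \left(5990 - 23\right) - 2037 = 5967 - 2037 = 3930$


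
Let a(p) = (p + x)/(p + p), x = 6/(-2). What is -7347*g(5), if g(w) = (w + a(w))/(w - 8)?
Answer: 63674/5 ≈ 12735.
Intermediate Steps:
x = -3 (x = 6*(-1/2) = -3)
a(p) = (-3 + p)/(2*p) (a(p) = (p - 3)/(p + p) = (-3 + p)/((2*p)) = (-3 + p)*(1/(2*p)) = (-3 + p)/(2*p))
g(w) = (w + (-3 + w)/(2*w))/(-8 + w) (g(w) = (w + (-3 + w)/(2*w))/(w - 8) = (w + (-3 + w)/(2*w))/(-8 + w))
-7347*g(5) = -7347*(1/2)*(-3 + 5 + 2*5**2)/(5*(-8 + 5)) = -7347*(1/2)*(1/5)*(-3 + 5 + 2*25)/(-3) = -7347*(1/2)*(1/5)*(-1/3)*(-3 + 5 + 50) = -7347*(1/2)*(1/5)*(-1/3)*52 = -7347*(-26)/15 = -2449*(-26/5) = 63674/5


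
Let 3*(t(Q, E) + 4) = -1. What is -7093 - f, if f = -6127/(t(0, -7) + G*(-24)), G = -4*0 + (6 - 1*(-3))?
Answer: -4706854/661 ≈ -7120.8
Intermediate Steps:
G = 9 (G = 0 + (6 + 3) = 0 + 9 = 9)
t(Q, E) = -13/3 (t(Q, E) = -4 + (⅓)*(-1) = -4 - ⅓ = -13/3)
f = 18381/661 (f = -6127/(-13/3 + 9*(-24)) = -6127/(-13/3 - 216) = -6127/(-661/3) = -6127*(-3/661) = 18381/661 ≈ 27.808)
-7093 - f = -7093 - 1*18381/661 = -7093 - 18381/661 = -4706854/661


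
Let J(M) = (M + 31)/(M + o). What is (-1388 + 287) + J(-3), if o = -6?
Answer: -9937/9 ≈ -1104.1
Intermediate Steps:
J(M) = (31 + M)/(-6 + M) (J(M) = (M + 31)/(M - 6) = (31 + M)/(-6 + M))
(-1388 + 287) + J(-3) = (-1388 + 287) + (31 - 3)/(-6 - 3) = -1101 + 28/(-9) = -1101 - ⅑*28 = -1101 - 28/9 = -9937/9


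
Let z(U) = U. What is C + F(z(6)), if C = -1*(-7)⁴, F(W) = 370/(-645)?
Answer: -309803/129 ≈ -2401.6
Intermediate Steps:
F(W) = -74/129 (F(W) = 370*(-1/645) = -74/129)
C = -2401 (C = -1*2401 = -2401)
C + F(z(6)) = -2401 - 74/129 = -309803/129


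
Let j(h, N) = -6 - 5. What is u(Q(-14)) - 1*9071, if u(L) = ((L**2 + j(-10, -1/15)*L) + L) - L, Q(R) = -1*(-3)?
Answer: -9095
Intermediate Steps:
j(h, N) = -11
Q(R) = 3
u(L) = L**2 - 11*L (u(L) = ((L**2 - 11*L) + L) - L = (L**2 - 10*L) - L = L**2 - 11*L)
u(Q(-14)) - 1*9071 = 3*(-11 + 3) - 1*9071 = 3*(-8) - 9071 = -24 - 9071 = -9095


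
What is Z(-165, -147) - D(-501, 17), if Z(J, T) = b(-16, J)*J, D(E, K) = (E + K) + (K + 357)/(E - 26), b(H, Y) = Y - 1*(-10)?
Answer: 807851/31 ≈ 26060.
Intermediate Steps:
b(H, Y) = 10 + Y (b(H, Y) = Y + 10 = 10 + Y)
D(E, K) = E + K + (357 + K)/(-26 + E) (D(E, K) = (E + K) + (357 + K)/(-26 + E) = E + K + (357 + K)/(-26 + E))
Z(J, T) = J*(10 + J) (Z(J, T) = (10 + J)*J = J*(10 + J))
Z(-165, -147) - D(-501, 17) = -165*(10 - 165) - (357 + (-501)**2 - 26*(-501) - 25*17 - 501*17)/(-26 - 501) = -165*(-155) - (357 + 251001 + 13026 - 425 - 8517)/(-527) = 25575 - (-1)*255442/527 = 25575 - 1*(-15026/31) = 25575 + 15026/31 = 807851/31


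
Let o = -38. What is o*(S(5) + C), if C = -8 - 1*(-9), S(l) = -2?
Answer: 38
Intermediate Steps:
C = 1 (C = -8 + 9 = 1)
o*(S(5) + C) = -38*(-2 + 1) = -38*(-1) = 38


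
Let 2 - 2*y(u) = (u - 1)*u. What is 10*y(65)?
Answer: -20790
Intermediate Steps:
y(u) = 1 - u*(-1 + u)/2 (y(u) = 1 - (u - 1)*u/2 = 1 - (-1 + u)*u/2 = 1 - u*(-1 + u)/2)
10*y(65) = 10*(1 + (1/2)*65 - 1/2*65**2) = 10*(1 + 65/2 - 1/2*4225) = 10*(1 + 65/2 - 4225/2) = 10*(-2079) = -20790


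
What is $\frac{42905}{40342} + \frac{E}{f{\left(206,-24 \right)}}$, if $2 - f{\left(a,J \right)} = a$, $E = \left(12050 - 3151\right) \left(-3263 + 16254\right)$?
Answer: $- \frac{2331902585129}{4114884} \approx -5.667 \cdot 10^{5}$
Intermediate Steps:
$E = 115606909$ ($E = 8899 \cdot 12991 = 115606909$)
$f{\left(a,J \right)} = 2 - a$
$\frac{42905}{40342} + \frac{E}{f{\left(206,-24 \right)}} = \frac{42905}{40342} + \frac{115606909}{2 - 206} = 42905 \cdot \frac{1}{40342} + \frac{115606909}{2 - 206} = \frac{42905}{40342} + \frac{115606909}{-204} = \frac{42905}{40342} + 115606909 \left(- \frac{1}{204}\right) = \frac{42905}{40342} - \frac{115606909}{204} = - \frac{2331902585129}{4114884}$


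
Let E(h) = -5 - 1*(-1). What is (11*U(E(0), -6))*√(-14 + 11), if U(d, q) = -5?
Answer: -55*I*√3 ≈ -95.263*I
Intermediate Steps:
E(h) = -4 (E(h) = -5 + 1 = -4)
(11*U(E(0), -6))*√(-14 + 11) = (11*(-5))*√(-14 + 11) = -55*I*√3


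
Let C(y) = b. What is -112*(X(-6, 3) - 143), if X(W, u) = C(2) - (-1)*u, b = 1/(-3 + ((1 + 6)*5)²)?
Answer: 9580424/611 ≈ 15680.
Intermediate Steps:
b = 1/1222 (b = 1/(-3 + (7*5)²) = 1/(-3 + 35²) = 1/(-3 + 1225) = 1/1222 ≈ 0.00081833)
C(y) = 1/1222
X(W, u) = 1/1222 + u (X(W, u) = 1/1222 - (-1)*u = 1/1222 + u)
-112*(X(-6, 3) - 143) = -112*((1/1222 + 3) - 143) = -112*(3667/1222 - 143) = -112*(-171079/1222) = 9580424/611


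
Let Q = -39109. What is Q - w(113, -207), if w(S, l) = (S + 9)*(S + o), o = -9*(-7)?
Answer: -60581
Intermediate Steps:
o = 63
w(S, l) = (9 + S)*(63 + S) (w(S, l) = (S + 9)*(S + 63) = (9 + S)*(63 + S))
Q - w(113, -207) = -39109 - (567 + 113² + 72*113) = -39109 - (567 + 12769 + 8136) = -39109 - 1*21472 = -39109 - 21472 = -60581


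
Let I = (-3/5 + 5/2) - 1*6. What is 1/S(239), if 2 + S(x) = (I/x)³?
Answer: -13651919000/27303906921 ≈ -0.50000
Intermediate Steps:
I = -41/10 (I = (-3*⅕ + 5*(½)) - 6 = (-⅗ + 5/2) - 6 = 19/10 - 6 = -41/10 ≈ -4.1000)
S(x) = -2 - 68921/(1000*x³) (S(x) = -2 + (-41/(10*x))³ = -2 - 68921/(1000*x³))
1/S(239) = 1/(-2 - 68921/1000/239³) = 1/(-2 - 68921/1000*1/13651919) = 1/(-2 - 68921/13651919000) = 1/(-27303906921/13651919000) = -13651919000/27303906921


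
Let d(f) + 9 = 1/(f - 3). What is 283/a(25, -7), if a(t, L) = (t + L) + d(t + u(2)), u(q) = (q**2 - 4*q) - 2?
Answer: 4528/145 ≈ 31.228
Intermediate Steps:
u(q) = -2 + q**2 - 4*q
d(f) = -9 + 1/(-3 + f) (d(f) = -9 + 1/(f - 3) = -9 + 1/(-3 + f))
a(t, L) = L + t + (82 - 9*t)/(-9 + t) (a(t, L) = (t + L) + (28 - 9*(t + (-2 + 2**2 - 4*2)))/(-3 + (t + (-2 + 2**2 - 4*2))) = (L + t) + (28 - 9*(t + (-2 + 4 - 8)))/(-3 + (t + (-2 + 4 - 8))) = (L + t) + (28 - 9*(t - 6))/(-3 + (t - 6)) = (L + t) + (28 - 9*(-6 + t))/(-3 + (-6 + t)) = (L + t) + (28 + (54 - 9*t))/(-9 + t) = (L + t) + (82 - 9*t)/(-9 + t) = L + t + (82 - 9*t)/(-9 + t))
283/a(25, -7) = 283/(((82 - 9*25 + (-9 + 25)*(-7 + 25))/(-9 + 25))) = 283/(((82 - 225 + 16*18)/16)) = 283/(((82 - 225 + 288)/16)) = 283/(((1/16)*145)) = 283/(145/16) = 283*(16/145) = 4528/145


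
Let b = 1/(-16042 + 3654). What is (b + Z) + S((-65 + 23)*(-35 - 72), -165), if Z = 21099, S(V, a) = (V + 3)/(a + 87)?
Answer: 3388582537/161044 ≈ 21041.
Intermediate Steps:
S(V, a) = (3 + V)/(87 + a)
b = -1/12388 (b = 1/(-12388) = -1/12388 ≈ -8.0723e-5)
(b + Z) + S((-65 + 23)*(-35 - 72), -165) = (-1/12388 + 21099) + (3 + (-65 + 23)*(-35 - 72))/(87 - 165) = 261374411/12388 + (3 - 42*(-107))/(-78) = 261374411/12388 - (3 + 4494)/78 = 261374411/12388 - 1/78*4497 = 261374411/12388 - 1499/26 = 3388582537/161044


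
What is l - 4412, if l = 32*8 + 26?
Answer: -4130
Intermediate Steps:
l = 282 (l = 256 + 26 = 282)
l - 4412 = 282 - 4412 = -4130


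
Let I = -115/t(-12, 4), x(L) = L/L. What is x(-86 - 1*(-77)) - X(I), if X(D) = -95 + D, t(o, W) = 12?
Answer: 1267/12 ≈ 105.58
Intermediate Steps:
x(L) = 1
I = -115/12 ≈ -9.5833
x(-86 - 1*(-77)) - X(I) = 1 - (-95 - 115/12) = 1 - 1*(-1255/12) = 1 + 1255/12 = 1267/12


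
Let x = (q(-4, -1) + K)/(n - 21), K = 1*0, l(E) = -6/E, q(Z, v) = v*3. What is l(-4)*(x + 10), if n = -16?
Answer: 1119/74 ≈ 15.122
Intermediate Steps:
q(Z, v) = 3*v
K = 0
x = 3/37 (x = (3*(-1) + 0)/(-16 - 21) = (-3 + 0)/(-37) = -3*(-1/37) = 3/37 ≈ 0.081081)
l(-4)*(x + 10) = (-6/(-4))*(3/37 + 10) = -6*(-1/4)*(373/37) = (3/2)*(373/37) = 1119/74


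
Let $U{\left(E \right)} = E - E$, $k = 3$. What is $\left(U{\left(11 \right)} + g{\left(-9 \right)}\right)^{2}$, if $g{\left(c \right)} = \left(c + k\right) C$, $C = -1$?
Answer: $36$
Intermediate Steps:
$U{\left(E \right)} = 0$
$g{\left(c \right)} = -3 - c$ ($g{\left(c \right)} = \left(c + 3\right) \left(-1\right) = \left(3 + c\right) \left(-1\right) = -3 - c$)
$\left(U{\left(11 \right)} + g{\left(-9 \right)}\right)^{2} = \left(0 - -6\right)^{2} = \left(0 + \left(-3 + 9\right)\right)^{2} = \left(0 + 6\right)^{2} = 6^{2} = 36$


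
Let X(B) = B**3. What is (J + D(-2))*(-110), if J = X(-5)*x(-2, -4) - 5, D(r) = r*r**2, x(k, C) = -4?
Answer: -53570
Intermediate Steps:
D(r) = r**3
J = 495 (J = (-5)**3*(-4) - 5 = -125*(-4) - 5 = 500 - 5 = 495)
(J + D(-2))*(-110) = (495 + (-2)**3)*(-110) = (495 - 8)*(-110) = 487*(-110) = -53570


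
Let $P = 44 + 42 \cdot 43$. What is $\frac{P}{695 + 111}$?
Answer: $\frac{925}{403} \approx 2.2953$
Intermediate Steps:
$P = 1850$ ($P = 44 + 1806 = 1850$)
$\frac{P}{695 + 111} = \frac{1}{695 + 111} \cdot 1850 = \frac{1}{806} \cdot 1850 = \frac{925}{403}$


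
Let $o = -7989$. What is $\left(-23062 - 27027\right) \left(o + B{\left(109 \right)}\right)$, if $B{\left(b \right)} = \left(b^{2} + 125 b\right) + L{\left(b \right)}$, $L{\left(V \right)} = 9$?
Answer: $-877859814$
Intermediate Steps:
$B{\left(b \right)} = 9 + b^{2} + 125 b$ ($B{\left(b \right)} = \left(b^{2} + 125 b\right) + 9 = 9 + b^{2} + 125 b$)
$\left(-23062 - 27027\right) \left(o + B{\left(109 \right)}\right) = \left(-23062 - 27027\right) \left(-7989 + \left(9 + 109^{2} + 125 \cdot 109\right)\right) = - 50089 \left(-7989 + \left(9 + 11881 + 13625\right)\right) = - 50089 \left(-7989 + 25515\right) = \left(-50089\right) 17526 = -877859814$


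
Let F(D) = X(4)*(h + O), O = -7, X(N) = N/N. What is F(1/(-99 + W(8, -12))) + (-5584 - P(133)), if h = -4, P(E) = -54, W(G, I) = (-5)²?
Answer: -5541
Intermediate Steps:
X(N) = 1
W(G, I) = 25
F(D) = -11 (F(D) = 1*(-4 - 7) = 1*(-11) = -11)
F(1/(-99 + W(8, -12))) + (-5584 - P(133)) = -11 + (-5584 - 1*(-54)) = -11 + (-5584 + 54) = -11 - 5530 = -5541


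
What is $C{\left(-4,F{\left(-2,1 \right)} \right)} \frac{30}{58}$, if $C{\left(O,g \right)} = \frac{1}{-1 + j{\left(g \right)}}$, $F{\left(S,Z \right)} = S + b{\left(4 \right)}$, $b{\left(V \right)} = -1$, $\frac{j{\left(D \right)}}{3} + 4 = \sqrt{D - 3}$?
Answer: $- \frac{195}{6467} - \frac{45 i \sqrt{6}}{6467} \approx -0.030153 - 0.017045 i$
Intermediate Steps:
$j{\left(D \right)} = -12 + 3 \sqrt{-3 + D}$ ($j{\left(D \right)} = -12 + 3 \sqrt{D - 3} = -12 + 3 \sqrt{-3 + D}$)
$F{\left(S,Z \right)} = -1 + S$ ($F{\left(S,Z \right)} = S - 1 = -1 + S$)
$C{\left(O,g \right)} = \frac{1}{-13 + 3 \sqrt{-3 + g}}$ ($C{\left(O,g \right)} = \frac{1}{-1 + \left(-12 + 3 \sqrt{-3 + g}\right)} = \frac{1}{-13 + 3 \sqrt{-3 + g}}$)
$C{\left(-4,F{\left(-2,1 \right)} \right)} \frac{30}{58} = \frac{30 \cdot \frac{1}{58}}{-13 + 3 \sqrt{-3 - 3}} = \frac{1}{-13 + 3 \sqrt{-6}} \cdot \frac{15}{29} = \frac{1}{-13 + 3 i \sqrt{6}} \cdot \frac{15}{29} = \frac{15}{29 \left(-13 + 3 i \sqrt{6}\right)}$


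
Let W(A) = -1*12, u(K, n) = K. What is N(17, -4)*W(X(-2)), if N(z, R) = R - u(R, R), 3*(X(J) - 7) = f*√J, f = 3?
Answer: 0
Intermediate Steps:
X(J) = 7 + √J (X(J) = 7 + (3*√J)/3 = 7 + √J)
N(z, R) = 0 (N(z, R) = R - R = 0)
W(A) = -12
N(17, -4)*W(X(-2)) = 0*(-12) = 0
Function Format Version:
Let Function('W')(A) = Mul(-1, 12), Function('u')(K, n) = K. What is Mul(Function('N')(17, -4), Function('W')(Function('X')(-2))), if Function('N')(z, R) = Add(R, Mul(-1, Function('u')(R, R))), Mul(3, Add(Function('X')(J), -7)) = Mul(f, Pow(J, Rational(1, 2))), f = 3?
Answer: 0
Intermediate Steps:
Function('X')(J) = Add(7, Pow(J, Rational(1, 2))) (Function('X')(J) = Add(7, Mul(Rational(1, 3), Mul(3, Pow(J, Rational(1, 2))))) = Add(7, Pow(J, Rational(1, 2))))
Function('N')(z, R) = 0 (Function('N')(z, R) = Add(R, Mul(-1, R)) = 0)
Function('W')(A) = -12
Mul(Function('N')(17, -4), Function('W')(Function('X')(-2))) = Mul(0, -12) = 0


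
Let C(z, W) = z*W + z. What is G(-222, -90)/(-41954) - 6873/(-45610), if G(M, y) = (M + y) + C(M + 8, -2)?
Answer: 146409811/956760970 ≈ 0.15303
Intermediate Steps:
C(z, W) = z + W*z (C(z, W) = W*z + z = z + W*z)
G(M, y) = -8 + y (G(M, y) = (M + y) + (M + 8)*(1 - 2) = (M + y) + (8 + M)*(-1) = (M + y) + (-8 - M) = -8 + y)
G(-222, -90)/(-41954) - 6873/(-45610) = (-8 - 90)/(-41954) - 6873/(-45610) = -98*(-1/41954) - 6873*(-1/45610) = 49/20977 + 6873/45610 = 146409811/956760970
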